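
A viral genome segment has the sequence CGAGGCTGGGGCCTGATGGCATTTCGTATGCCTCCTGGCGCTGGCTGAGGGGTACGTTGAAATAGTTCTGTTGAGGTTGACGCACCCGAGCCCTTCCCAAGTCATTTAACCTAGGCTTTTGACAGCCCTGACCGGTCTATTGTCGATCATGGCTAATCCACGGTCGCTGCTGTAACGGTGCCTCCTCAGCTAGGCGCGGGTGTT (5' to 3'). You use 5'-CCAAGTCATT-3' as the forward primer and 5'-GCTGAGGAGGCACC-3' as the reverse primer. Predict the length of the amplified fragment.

94 bp

Scanning the template, CCAAGTCATT occurs at positions 97–106; this primer anneals to the bottom strand there with its 3' end pointing downstream.
Taking the reverse complement of GCTGAGGAGGCACC gives GGTGCCTCCTCAGC, found at positions 177–190 on the template; the primer anneals here to the top strand with its 3' end pointing upstream.
The product runs from position 97 to position 190, so its length is 190 − 97 + 1 = 94 bp.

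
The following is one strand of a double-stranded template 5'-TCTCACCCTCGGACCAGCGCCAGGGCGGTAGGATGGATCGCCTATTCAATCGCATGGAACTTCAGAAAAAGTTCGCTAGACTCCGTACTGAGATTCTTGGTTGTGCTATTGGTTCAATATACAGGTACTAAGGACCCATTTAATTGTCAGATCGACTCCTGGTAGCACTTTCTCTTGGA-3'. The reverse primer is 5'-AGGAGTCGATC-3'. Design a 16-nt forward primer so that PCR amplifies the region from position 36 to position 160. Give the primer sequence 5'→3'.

The reverse primer's reverse complement GATCGACTCCT matches the template at positions 150–160; the product starts at position 36.
The forward primer is identical to the top strand over positions 36–51: GATCGCCTATTCAATC.

5'-GATCGCCTATTCAATC-3'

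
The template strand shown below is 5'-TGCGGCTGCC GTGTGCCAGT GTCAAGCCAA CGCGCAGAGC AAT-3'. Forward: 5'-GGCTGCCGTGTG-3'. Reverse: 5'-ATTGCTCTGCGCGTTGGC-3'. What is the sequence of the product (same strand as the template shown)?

The forward primer matches the template at positions 4–15.
Taking the reverse complement of ATTGCTCTGCGCGTTGGC gives GCCAACGCGCAGAGCAAT, found at positions 26–43 on the template; the primer anneals here to the top strand with its 3' end pointing upstream.
The product is the template from position 4 through 43 (40 bp).

5'-GGCTGCCGTGTGCCAGTGTCAAGCCAACGCGCAGAGCAAT-3'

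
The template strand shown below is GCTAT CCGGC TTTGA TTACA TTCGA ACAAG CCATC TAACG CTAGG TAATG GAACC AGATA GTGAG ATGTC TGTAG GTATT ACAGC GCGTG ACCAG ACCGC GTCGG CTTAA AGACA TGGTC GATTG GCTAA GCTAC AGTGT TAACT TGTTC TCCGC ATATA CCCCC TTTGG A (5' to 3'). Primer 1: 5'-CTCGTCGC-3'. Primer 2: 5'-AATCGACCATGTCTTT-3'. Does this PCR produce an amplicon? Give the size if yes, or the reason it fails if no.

No product — primer 1 has no binding site in the template.

Primer 1 (CTCGTCGC) does not match the top strand, and its reverse complement GCGACGAG does not match either.
With no annealing site for primer 1, no amplification occurs.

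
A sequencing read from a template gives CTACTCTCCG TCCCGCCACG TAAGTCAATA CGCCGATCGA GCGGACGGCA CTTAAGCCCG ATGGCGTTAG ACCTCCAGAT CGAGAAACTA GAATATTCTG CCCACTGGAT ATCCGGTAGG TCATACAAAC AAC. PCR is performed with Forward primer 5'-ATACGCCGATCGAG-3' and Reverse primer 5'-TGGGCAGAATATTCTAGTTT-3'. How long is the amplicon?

Scanning the template, ATACGCCGATCGAG occurs at positions 28–41; this primer anneals to the bottom strand there with its 3' end pointing downstream.
Reverse complement of the reverse primer: AAACTAGAATATTCTGCCCA. This occurs on the top strand at positions 85–104.
Product length = (reverse-primer end) − (forward-primer start) + 1 = 104 − 28 + 1 = 77 bp.

77 bp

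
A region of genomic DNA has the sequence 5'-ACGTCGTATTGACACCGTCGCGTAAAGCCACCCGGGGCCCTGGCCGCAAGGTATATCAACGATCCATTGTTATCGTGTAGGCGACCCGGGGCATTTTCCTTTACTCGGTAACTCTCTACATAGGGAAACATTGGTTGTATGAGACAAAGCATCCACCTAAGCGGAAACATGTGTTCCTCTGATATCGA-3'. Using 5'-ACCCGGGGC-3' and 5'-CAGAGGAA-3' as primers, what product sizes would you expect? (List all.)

152 bp, 98 bp

The forward primer ACCCGGGGC matches the top strand at positions 30–38, 84–92.
The reverse primer's reverse complement is TTCCTCTG, matching at positions 174–181.
Each forward site pairs with the reverse site to give a product ending at position 181: sizes 152, 98 bp.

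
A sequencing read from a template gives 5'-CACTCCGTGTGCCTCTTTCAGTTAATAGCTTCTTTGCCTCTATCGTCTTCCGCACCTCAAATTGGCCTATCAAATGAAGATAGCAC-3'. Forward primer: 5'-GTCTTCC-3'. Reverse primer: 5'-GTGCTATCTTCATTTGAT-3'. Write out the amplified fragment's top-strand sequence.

Forward primer GTCTTCC is found on the top strand at positions 45–51.
The reverse primer's reverse complement is ATCAAATGAAGATAGCAC, which matches the template at positions 69–86.
The product is the template from position 45 through 86 (42 bp).

5'-GTCTTCCGCACCTCAAATTGGCCTATCAAATGAAGATAGCAC-3'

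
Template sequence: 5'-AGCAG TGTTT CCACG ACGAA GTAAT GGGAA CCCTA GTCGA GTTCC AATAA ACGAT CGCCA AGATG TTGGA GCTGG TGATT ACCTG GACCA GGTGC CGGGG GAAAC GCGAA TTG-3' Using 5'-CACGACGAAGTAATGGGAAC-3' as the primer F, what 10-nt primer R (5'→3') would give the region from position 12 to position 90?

The product's 3' end on the top strand is position 90.
The reverse primer anneals to the top strand over positions 81–90, i.e. to ACCTGGACCA.
Its sequence written 5'→3' is the reverse complement: TGGTCCAGGT.

5'-TGGTCCAGGT-3'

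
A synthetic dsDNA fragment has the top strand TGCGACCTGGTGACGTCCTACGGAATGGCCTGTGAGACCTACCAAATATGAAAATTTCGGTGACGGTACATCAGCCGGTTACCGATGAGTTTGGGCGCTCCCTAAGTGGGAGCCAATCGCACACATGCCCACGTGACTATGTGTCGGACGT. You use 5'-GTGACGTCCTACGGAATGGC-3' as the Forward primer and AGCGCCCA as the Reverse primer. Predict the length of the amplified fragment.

90 bp

The forward primer matches the template at positions 10–29.
Reverse complement of the reverse primer: TGGGCGCT. This occurs on the top strand at positions 92–99.
Product length = (reverse-primer end) − (forward-primer start) + 1 = 99 − 10 + 1 = 90 bp.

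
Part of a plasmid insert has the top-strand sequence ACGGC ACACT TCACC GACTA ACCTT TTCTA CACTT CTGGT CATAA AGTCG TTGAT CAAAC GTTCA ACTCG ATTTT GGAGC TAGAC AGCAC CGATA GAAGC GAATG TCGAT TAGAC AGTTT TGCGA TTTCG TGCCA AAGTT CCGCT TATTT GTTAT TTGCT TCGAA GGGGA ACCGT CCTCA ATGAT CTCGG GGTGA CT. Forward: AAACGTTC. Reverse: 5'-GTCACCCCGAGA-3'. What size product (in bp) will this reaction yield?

140 bp

Scanning the template, AAACGTTC occurs at positions 57–64; this primer anneals to the bottom strand there with its 3' end pointing downstream.
The reverse primer's reverse complement is TCTCGGGGTGAC, which matches the template at positions 185–196.
Product length = (reverse-primer end) − (forward-primer start) + 1 = 196 − 57 + 1 = 140 bp.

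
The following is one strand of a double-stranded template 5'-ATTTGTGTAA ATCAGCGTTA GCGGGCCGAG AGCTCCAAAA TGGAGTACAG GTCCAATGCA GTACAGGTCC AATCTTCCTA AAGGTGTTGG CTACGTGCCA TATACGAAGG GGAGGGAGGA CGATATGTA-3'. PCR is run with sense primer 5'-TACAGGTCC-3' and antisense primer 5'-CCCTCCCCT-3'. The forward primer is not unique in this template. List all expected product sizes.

The forward primer TACAGGTCC matches the top strand at positions 46–54, 62–70.
The reverse primer's reverse complement is AGGGGAGGG, matching at positions 108–116.
Each forward site pairs with the reverse site to give a product ending at position 116: sizes 71, 55 bp.

71 bp, 55 bp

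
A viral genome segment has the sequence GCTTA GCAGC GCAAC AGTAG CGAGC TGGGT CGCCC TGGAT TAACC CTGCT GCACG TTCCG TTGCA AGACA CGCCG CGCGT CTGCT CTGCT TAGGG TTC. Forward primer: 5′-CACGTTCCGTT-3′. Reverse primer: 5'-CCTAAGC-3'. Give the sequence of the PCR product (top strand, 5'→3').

5'-CACGTTCCGTTGCAAGACACGCCGCGCGTCTGCTCTGCTTAGG-3'

Scanning the template, CACGTTCCGTT occurs at positions 52–62; this primer anneals to the bottom strand there with its 3' end pointing downstream.
Taking the reverse complement of CCTAAGC gives GCTTAGG, found at positions 88–94 on the template; the primer anneals here to the top strand with its 3' end pointing upstream.
The product is the template from position 52 through 94 (43 bp).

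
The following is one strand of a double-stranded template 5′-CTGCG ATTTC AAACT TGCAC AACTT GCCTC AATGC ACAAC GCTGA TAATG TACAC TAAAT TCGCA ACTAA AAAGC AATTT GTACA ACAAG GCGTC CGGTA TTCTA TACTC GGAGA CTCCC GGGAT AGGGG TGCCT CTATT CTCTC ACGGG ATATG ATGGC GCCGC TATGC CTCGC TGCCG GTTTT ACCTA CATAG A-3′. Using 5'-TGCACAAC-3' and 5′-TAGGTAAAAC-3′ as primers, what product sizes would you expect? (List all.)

The forward primer TGCACAAC matches the top strand at positions 16–23, 33–40.
The reverse primer's reverse complement is GTTTTACCTA, matching at positions 181–190.
Each forward site pairs with the reverse site to give a product ending at position 190: sizes 175, 158 bp.

175 bp, 158 bp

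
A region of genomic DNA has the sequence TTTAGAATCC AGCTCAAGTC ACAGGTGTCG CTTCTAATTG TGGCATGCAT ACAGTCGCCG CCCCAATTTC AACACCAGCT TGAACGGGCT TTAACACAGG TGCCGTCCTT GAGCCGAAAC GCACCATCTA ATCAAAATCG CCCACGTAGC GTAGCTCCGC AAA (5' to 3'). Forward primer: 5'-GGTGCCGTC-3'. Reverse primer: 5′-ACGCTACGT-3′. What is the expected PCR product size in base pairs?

Forward primer GGTGCCGTC is found on the top strand at positions 99–107.
Reverse complement of the reverse primer: ACGTAGCGT. This occurs on the top strand at positions 144–152.
The product runs from position 99 to position 152, so its length is 152 − 99 + 1 = 54 bp.

54 bp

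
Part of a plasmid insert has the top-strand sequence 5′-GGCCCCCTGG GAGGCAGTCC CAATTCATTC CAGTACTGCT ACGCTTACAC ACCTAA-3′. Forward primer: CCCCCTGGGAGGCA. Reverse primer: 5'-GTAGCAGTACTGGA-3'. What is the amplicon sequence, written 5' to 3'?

5'-CCCCCTGGGAGGCAGTCCCAATTCATTCCAGTACTGCTAC-3'

Forward primer CCCCCTGGGAGGCA is found on the top strand at positions 3–16.
Taking the reverse complement of GTAGCAGTACTGGA gives TCCAGTACTGCTAC, found at positions 29–42 on the template; the primer anneals here to the top strand with its 3' end pointing upstream.
The product is the template from position 3 through 42 (40 bp).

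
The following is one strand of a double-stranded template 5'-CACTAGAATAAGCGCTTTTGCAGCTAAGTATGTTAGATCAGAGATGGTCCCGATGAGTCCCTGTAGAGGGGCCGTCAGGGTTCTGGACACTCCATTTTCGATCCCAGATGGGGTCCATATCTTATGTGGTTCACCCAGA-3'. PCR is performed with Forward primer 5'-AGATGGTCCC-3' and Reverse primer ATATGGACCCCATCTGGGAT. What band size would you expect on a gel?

Forward primer AGATGGTCCC is found on the top strand at positions 42–51.
Taking the reverse complement of ATATGGACCCCATCTGGGAT gives ATCCCAGATGGGGTCCATAT, found at positions 101–120 on the template; the primer anneals here to the top strand with its 3' end pointing upstream.
The product runs from position 42 to position 120, so its length is 120 − 42 + 1 = 79 bp.

79 bp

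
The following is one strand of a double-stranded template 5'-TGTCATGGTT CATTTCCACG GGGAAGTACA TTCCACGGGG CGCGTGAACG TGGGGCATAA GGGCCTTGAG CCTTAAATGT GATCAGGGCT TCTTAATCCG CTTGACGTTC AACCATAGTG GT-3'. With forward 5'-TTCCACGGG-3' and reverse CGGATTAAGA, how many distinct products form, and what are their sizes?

The forward primer TTCCACGGG matches the top strand at positions 14–22, 31–39.
The reverse primer's reverse complement is TCTTAATCCG, matching at positions 91–100.
Each forward site pairs with the reverse site to give a product ending at position 100: sizes 87, 70 bp.

Two products: 87 bp, 70 bp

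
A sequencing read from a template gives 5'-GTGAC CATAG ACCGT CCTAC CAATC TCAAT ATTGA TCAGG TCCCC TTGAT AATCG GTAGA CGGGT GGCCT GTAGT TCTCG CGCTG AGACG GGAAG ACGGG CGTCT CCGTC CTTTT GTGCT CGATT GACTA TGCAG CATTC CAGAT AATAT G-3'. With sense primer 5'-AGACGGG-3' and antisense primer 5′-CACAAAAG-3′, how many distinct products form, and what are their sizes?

The forward primer AGACGGG matches the top strand at positions 58–64, 86–92, 94–100.
The reverse primer's reverse complement is CTTTTGTG, matching at positions 111–118.
Each forward site pairs with the reverse site to give a product ending at position 118: sizes 61, 33, 25 bp.

Three products: 61 bp, 33 bp, 25 bp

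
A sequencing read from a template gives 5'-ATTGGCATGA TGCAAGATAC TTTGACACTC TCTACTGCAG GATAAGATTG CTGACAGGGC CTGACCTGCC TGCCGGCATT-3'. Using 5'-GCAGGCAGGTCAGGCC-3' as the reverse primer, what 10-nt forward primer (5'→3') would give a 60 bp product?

5'-AAGATACTTT-3'

The reverse primer's reverse complement GGCCTGACCTGCCTGC matches the template at positions 58–73, so the product ends at position 73.
A 60 bp product then starts at position 73 − 60 + 1 = 14.
The forward primer is identical to the top strand there: AAGATACTTT.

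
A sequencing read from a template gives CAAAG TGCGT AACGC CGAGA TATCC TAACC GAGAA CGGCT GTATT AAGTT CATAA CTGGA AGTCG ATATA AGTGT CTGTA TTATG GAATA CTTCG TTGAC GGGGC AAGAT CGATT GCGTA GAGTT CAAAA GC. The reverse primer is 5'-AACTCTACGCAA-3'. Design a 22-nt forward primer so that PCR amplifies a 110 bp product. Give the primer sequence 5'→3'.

The reverse primer's reverse complement TTGCGTAGAGTT matches the template at positions 114–125, so the product ends at position 125.
A 110 bp product then starts at position 125 − 110 + 1 = 16.
The forward primer is identical to the top strand there: CGAGATATCCTAACCGAGAACG.

5'-CGAGATATCCTAACCGAGAACG-3'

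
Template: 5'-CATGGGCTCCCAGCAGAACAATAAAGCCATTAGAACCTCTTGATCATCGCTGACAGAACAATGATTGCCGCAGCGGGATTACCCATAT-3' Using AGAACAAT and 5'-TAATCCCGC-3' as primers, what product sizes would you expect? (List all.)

The forward primer AGAACAAT matches the top strand at positions 15–22, 55–62.
The reverse primer's reverse complement is GCGGGATTA, matching at positions 73–81.
Each forward site pairs with the reverse site to give a product ending at position 81: sizes 67, 27 bp.

67 bp, 27 bp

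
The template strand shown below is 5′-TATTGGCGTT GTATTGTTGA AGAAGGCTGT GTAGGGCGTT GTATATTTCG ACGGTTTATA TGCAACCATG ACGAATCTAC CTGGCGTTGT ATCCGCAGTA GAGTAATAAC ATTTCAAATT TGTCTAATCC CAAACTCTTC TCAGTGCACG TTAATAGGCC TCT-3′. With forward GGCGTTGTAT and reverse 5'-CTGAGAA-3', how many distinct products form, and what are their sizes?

Three products: 140 bp, 110 bp, 62 bp

The forward primer GGCGTTGTAT matches the top strand at positions 5–14, 35–44, 83–92.
The reverse primer's reverse complement is TTCTCAG, matching at positions 138–144.
Each forward site pairs with the reverse site to give a product ending at position 144: sizes 140, 110, 62 bp.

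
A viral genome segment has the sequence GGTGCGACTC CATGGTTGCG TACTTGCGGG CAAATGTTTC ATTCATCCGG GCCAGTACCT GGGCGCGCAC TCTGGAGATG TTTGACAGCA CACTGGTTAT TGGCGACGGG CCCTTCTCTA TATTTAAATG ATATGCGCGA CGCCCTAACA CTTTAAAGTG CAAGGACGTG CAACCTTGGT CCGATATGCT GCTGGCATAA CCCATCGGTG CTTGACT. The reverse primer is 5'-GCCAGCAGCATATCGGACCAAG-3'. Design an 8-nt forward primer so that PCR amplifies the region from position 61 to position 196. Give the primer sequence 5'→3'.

The reverse primer's reverse complement CTTGGTCCGATATGCTGCTGGC matches the template at positions 175–196; the product starts at position 61.
The forward primer is identical to the top strand over positions 61–68: GGGCGCGC.

5'-GGGCGCGC-3'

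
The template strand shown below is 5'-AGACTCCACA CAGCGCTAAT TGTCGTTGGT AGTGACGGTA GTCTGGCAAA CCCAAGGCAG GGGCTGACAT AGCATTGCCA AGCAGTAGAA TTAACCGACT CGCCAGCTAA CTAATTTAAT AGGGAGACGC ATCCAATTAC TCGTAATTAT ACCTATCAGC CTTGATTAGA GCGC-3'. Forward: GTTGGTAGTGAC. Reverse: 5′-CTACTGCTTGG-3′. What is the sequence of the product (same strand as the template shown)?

5'-GTTGGTAGTGACGGTAGTCTGGCAAACCCAAGGCAGGGGCTGACATAGCATTGCCAAGCAGTAG-3'

Forward primer GTTGGTAGTGAC is found on the top strand at positions 25–36.
Reverse complement of the reverse primer: CCAAGCAGTAG. This occurs on the top strand at positions 78–88.
The product is the template from position 25 through 88 (64 bp).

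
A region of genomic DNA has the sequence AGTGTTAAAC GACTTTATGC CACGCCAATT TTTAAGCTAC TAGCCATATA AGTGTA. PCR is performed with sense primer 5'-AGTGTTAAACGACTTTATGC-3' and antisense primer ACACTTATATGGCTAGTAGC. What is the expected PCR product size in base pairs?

Scanning the template, AGTGTTAAACGACTTTATGC occurs at positions 1–20; this primer anneals to the bottom strand there with its 3' end pointing downstream.
The reverse primer's reverse complement is GCTACTAGCCATATAAGTGT, which matches the template at positions 36–55.
Product length = (reverse-primer end) − (forward-primer start) + 1 = 55 − 1 + 1 = 55 bp.

55 bp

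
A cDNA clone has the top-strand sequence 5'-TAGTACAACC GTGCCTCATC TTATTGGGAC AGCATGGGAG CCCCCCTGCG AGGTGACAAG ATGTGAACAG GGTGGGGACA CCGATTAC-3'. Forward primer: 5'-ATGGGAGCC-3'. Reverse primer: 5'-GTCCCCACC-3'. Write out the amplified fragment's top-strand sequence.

5'-ATGGGAGCCCCCCTGCGAGGTGACAAGATGTGAACAGGGTGGGGAC-3'

Forward primer ATGGGAGCC is found on the top strand at positions 34–42.
The reverse primer's reverse complement is GGTGGGGAC, which matches the template at positions 71–79.
The product is the template from position 34 through 79 (46 bp).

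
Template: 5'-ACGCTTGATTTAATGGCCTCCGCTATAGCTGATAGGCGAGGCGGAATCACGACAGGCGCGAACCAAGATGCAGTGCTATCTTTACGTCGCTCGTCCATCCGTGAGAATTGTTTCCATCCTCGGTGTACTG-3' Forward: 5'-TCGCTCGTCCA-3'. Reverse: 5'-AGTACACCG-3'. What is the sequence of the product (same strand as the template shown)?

The forward primer matches the template at positions 87–97.
The reverse primer's reverse complement is CGGTGTACT, which matches the template at positions 121–129.
The product is the template from position 87 through 129 (43 bp).

5'-TCGCTCGTCCATCCGTGAGAATTGTTTCCATCCTCGGTGTACT-3'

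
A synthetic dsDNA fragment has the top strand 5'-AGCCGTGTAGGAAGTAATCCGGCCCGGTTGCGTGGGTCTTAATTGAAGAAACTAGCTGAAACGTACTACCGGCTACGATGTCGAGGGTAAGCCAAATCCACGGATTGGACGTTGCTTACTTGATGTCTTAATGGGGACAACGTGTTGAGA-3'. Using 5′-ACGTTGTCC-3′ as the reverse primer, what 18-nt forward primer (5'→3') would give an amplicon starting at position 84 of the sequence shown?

5'-AGGGTAAGCCAAATCCAC-3'

The reverse primer's reverse complement GGACAACGT matches the template at positions 135–143; the product starts at position 84.
The forward primer is identical to the top strand over positions 84–101: AGGGTAAGCCAAATCCAC.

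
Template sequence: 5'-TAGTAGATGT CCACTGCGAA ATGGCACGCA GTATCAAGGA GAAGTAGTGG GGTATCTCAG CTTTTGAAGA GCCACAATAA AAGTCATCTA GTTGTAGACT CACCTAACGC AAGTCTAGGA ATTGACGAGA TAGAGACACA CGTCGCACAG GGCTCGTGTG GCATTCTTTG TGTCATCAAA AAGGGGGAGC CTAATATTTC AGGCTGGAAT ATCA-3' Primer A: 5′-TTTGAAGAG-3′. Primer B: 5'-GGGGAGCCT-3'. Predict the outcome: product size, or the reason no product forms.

No product — both primers anneal to the same strand and extend in the same direction.

Primer A (TTTGAAGAG) matches the top strand at positions 63–71 (3' end points downstream).
Primer B (GGGGAGCCT) also matches the top strand directly, at positions 184–192 — its reverse complement AGGCTCCCC is not present.
Both primers anneal to the bottom strand with 3' ends pointing the same way, so neither can prime synthesis back toward the other.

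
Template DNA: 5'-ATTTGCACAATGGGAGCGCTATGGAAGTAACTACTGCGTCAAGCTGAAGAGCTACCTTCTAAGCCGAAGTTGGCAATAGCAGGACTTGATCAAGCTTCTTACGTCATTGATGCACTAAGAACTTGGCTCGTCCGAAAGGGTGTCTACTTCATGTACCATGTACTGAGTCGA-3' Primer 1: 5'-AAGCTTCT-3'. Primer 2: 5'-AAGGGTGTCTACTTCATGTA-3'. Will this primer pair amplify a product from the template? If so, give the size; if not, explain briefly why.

No product — both primers anneal to the same strand and extend in the same direction.

Primer 1 (AAGCTTCT) matches the top strand at positions 92–99 (3' end points downstream).
Primer 2 (AAGGGTGTCTACTTCATGTA) also matches the top strand directly, at positions 136–155 — its reverse complement TACATGAAGTAGACACCCTT is not present.
Both primers anneal to the bottom strand with 3' ends pointing the same way, so neither can prime synthesis back toward the other.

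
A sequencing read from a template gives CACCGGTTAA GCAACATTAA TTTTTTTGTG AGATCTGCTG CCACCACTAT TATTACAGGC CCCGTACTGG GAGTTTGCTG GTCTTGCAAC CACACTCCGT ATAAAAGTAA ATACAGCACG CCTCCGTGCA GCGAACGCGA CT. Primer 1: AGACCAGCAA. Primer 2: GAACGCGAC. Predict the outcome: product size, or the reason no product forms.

Primer 1 (AGACCAGCAA) has reverse complement TTGCTGGTCT, which matches the top strand at positions 75–84; primer 1 anneals to the top strand there with its 3' end pointing upstream toward position 75.
Primer 2 (GAACGCGAC) matches the top strand directly at positions 133–141; it anneals to the bottom strand with its 3' end pointing downstream toward position 141.
The 3' ends diverge (primer 1 extends toward position 1, primer 2 toward position 142), so the primers never converge on a shared product.

No product — the primers' 3' ends point away from each other.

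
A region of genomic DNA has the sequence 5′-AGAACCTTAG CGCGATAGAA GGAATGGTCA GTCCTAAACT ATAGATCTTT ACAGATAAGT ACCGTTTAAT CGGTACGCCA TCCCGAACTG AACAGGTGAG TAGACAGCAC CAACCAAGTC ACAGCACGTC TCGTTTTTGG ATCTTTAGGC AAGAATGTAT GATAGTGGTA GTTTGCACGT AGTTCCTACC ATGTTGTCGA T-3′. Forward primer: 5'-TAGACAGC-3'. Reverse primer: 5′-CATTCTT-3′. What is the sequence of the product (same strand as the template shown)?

Forward primer TAGACAGC is found on the top strand at positions 101–108.
Reverse complement of the reverse primer: AAGAATG. This occurs on the top strand at positions 151–157.
The product is the template from position 101 through 157 (57 bp).

5'-TAGACAGCACCAACCAAGTCACAGCACGTCTCGTTTTTGGATCTTTAGGCAAGAATG-3'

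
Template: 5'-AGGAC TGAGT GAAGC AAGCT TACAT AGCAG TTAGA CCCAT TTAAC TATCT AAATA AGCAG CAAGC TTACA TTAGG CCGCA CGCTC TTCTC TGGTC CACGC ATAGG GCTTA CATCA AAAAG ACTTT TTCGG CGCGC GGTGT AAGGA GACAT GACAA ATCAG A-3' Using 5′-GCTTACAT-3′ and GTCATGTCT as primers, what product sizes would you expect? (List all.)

136 bp, 90 bp, 48 bp

The forward primer GCTTACAT matches the top strand at positions 18–25, 64–71, 106–113.
The reverse primer's reverse complement is AGACATGAC, matching at positions 145–153.
Each forward site pairs with the reverse site to give a product ending at position 153: sizes 136, 90, 48 bp.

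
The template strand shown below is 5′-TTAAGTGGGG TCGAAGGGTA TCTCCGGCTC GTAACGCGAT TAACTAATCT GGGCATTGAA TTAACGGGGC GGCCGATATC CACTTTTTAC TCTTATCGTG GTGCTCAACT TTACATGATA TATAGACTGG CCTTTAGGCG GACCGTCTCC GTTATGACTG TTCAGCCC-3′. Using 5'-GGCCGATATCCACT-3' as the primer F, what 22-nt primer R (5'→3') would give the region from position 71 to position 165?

The product's 3' end on the top strand is position 165.
The reverse primer anneals to the top strand over positions 144–165, i.e. to CGTCTCCGTTATGACTGTTCAG.
Its sequence written 5'→3' is the reverse complement: CTGAACAGTCATAACGGAGACG.

5'-CTGAACAGTCATAACGGAGACG-3'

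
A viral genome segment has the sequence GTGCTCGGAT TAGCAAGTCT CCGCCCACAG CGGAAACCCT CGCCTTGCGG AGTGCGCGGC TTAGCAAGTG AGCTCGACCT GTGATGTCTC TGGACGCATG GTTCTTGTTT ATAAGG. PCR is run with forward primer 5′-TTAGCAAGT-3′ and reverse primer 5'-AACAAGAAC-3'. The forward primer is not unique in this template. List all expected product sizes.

100 bp, 49 bp

The forward primer TTAGCAAGT matches the top strand at positions 10–18, 61–69.
The reverse primer's reverse complement is GTTCTTGTT, matching at positions 101–109.
Each forward site pairs with the reverse site to give a product ending at position 109: sizes 100, 49 bp.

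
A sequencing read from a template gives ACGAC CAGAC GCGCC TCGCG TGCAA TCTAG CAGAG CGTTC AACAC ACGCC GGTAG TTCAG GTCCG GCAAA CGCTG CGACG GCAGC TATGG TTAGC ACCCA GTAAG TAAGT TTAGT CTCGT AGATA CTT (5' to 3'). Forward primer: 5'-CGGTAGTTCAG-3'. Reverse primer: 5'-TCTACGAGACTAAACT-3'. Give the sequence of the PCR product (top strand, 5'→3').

5'-CGGTAGTTCAGGTCCGGCAAACGCTGCGACGGCAGCTATGGTTAGCACCCAGTAAGTAAGTTTAGTCTCGTAGA-3'

The forward primer matches the template at positions 50–60.
Taking the reverse complement of TCTACGAGACTAAACT gives AGTTTAGTCTCGTAGA, found at positions 108–123 on the template; the primer anneals here to the top strand with its 3' end pointing upstream.
The product is the template from position 50 through 123 (74 bp).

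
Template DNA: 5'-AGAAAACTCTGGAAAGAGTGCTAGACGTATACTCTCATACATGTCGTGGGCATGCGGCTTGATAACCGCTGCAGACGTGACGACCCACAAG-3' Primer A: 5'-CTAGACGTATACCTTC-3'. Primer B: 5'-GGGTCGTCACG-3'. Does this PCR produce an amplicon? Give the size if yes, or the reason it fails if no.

No product — primer A has no binding site in the template.

Primer A (CTAGACGTATACCTTC) does not match the top strand, and its reverse complement GAAGGTATACGTCTAG does not match either.
With no annealing site for primer A, no amplification occurs.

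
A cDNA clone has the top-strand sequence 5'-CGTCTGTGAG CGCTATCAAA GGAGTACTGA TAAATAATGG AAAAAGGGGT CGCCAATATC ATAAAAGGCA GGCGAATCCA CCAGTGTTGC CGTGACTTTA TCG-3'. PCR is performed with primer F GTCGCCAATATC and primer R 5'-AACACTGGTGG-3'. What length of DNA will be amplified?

40 bp

Forward primer GTCGCCAATATC is found on the top strand at positions 49–60.
Taking the reverse complement of AACACTGGTGG gives CCACCAGTGTT, found at positions 78–88 on the template; the primer anneals here to the top strand with its 3' end pointing upstream.
Product length = (reverse-primer end) − (forward-primer start) + 1 = 88 − 49 + 1 = 40 bp.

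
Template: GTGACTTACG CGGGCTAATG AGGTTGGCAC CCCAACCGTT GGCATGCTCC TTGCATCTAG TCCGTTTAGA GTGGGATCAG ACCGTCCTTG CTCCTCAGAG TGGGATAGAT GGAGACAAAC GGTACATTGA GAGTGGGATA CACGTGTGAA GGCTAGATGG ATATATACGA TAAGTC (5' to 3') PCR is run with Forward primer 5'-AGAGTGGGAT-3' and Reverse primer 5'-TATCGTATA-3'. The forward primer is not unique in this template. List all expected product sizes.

105 bp, 76 bp, 43 bp

The forward primer AGAGTGGGAT matches the top strand at positions 68–77, 97–106, 130–139.
The reverse primer's reverse complement is TATACGATA, matching at positions 164–172.
Each forward site pairs with the reverse site to give a product ending at position 172: sizes 105, 76, 43 bp.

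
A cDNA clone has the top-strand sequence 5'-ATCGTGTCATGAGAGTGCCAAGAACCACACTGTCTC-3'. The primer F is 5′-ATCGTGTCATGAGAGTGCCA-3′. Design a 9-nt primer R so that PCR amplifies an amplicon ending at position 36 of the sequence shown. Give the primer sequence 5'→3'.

5'-GAGACAGTG-3'

The forward primer binds at positions 1–20; the product's 3' end on the top strand is position 36.
The reverse primer anneals to the top strand over positions 28–36, i.e. to CACTGTCTC.
Its sequence written 5'→3' is the reverse complement: GAGACAGTG.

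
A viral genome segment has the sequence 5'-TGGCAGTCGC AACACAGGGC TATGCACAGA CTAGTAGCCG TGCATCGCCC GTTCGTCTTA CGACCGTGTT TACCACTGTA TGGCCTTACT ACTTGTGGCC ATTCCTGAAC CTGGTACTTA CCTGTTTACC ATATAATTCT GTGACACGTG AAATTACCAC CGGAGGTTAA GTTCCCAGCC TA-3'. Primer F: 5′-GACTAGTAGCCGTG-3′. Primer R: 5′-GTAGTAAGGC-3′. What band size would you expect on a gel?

Scanning the template, GACTAGTAGCCGTG occurs at positions 29–42; this primer anneals to the bottom strand there with its 3' end pointing downstream.
Taking the reverse complement of GTAGTAAGGC gives GCCTTACTAC, found at positions 83–92 on the template; the primer anneals here to the top strand with its 3' end pointing upstream.
The product runs from position 29 to position 92, so its length is 92 − 29 + 1 = 64 bp.

64 bp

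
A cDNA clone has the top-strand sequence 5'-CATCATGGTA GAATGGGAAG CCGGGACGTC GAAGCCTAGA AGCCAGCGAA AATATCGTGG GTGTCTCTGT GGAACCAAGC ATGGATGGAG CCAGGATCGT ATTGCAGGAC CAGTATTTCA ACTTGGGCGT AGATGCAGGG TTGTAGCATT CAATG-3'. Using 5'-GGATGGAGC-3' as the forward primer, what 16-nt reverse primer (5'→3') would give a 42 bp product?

5'-AAGTTGAAATACTGGT-3'

The forward primer binds at positions 83–91, so a 42 bp product ends at position 83 + 42 − 1 = 124.
The reverse primer anneals to the top strand over positions 109–124, i.e. to ACCAGTATTTCAACTT.
Its sequence written 5'→3' is the reverse complement: AAGTTGAAATACTGGT.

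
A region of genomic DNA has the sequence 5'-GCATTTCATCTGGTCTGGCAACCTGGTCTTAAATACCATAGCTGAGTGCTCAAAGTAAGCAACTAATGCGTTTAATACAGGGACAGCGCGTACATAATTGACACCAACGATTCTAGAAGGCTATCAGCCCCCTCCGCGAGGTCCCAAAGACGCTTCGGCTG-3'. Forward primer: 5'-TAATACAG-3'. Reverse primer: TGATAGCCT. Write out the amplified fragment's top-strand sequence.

5'-TAATACAGGGACAGCGCGTACATAATTGACACCAACGATTCTAGAAGGCTATCA-3'

Forward primer TAATACAG is found on the top strand at positions 73–80.
Taking the reverse complement of TGATAGCCT gives AGGCTATCA, found at positions 118–126 on the template; the primer anneals here to the top strand with its 3' end pointing upstream.
The product is the template from position 73 through 126 (54 bp).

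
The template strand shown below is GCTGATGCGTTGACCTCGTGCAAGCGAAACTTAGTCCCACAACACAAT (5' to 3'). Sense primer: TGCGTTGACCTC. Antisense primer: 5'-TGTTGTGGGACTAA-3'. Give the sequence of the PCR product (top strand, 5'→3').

5'-TGCGTTGACCTCGTGCAAGCGAAACTTAGTCCCACAACA-3'

Forward primer TGCGTTGACCTC is found on the top strand at positions 6–17.
The reverse primer's reverse complement is TTAGTCCCACAACA, which matches the template at positions 31–44.
The product is the template from position 6 through 44 (39 bp).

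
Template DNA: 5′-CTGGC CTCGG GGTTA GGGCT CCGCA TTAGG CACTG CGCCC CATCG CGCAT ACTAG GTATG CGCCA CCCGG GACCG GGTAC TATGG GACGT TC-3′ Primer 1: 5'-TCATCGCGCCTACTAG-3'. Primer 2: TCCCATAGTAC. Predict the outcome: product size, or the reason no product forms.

Primer 1 (TCATCGCGCCTACTAG) does not match the top strand, and its reverse complement CTAGTAGGCGCGATGA does not match either.
With no annealing site for primer 1, no amplification occurs.

No product — primer 1 has no binding site in the template.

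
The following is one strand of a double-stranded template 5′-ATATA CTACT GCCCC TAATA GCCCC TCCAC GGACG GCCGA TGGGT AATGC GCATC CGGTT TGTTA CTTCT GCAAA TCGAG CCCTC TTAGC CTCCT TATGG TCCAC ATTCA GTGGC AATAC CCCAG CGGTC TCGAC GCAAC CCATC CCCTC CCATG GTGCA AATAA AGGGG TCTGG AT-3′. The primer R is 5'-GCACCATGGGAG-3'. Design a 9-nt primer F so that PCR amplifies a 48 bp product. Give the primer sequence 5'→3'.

5'-TGGCAATAC-3'

The reverse primer's reverse complement CTCCCATGGTGC matches the template at positions 148–159, so the product ends at position 159.
A 48 bp product then starts at position 159 − 48 + 1 = 112.
The forward primer is identical to the top strand there: TGGCAATAC.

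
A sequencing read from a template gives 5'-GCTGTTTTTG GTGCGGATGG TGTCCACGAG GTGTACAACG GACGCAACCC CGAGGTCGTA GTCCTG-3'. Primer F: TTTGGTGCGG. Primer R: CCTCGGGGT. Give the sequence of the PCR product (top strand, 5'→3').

5'-TTTGGTGCGGATGGTGTCCACGAGGTGTACAACGGACGCAACCCCGAGG-3'

Forward primer TTTGGTGCGG is found on the top strand at positions 7–16.
Reverse complement of the reverse primer: ACCCCGAGG. This occurs on the top strand at positions 47–55.
The product is the template from position 7 through 55 (49 bp).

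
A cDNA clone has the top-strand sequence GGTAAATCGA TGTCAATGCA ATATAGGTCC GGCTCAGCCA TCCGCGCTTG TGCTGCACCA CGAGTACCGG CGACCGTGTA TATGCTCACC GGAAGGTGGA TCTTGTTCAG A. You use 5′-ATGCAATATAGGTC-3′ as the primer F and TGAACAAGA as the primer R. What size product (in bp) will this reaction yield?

94 bp

Forward primer ATGCAATATAGGTC is found on the top strand at positions 16–29.
The reverse primer's reverse complement is TCTTGTTCA, which matches the template at positions 101–109.
Product length = (reverse-primer end) − (forward-primer start) + 1 = 109 − 16 + 1 = 94 bp.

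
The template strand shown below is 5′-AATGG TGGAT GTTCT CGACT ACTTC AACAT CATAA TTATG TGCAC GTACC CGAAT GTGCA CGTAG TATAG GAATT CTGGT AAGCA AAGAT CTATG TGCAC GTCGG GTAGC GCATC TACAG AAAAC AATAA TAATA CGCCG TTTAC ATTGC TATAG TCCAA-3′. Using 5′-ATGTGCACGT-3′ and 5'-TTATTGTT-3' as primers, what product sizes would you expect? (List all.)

93 bp, 77 bp, 38 bp

The forward primer ATGTGCACGT matches the top strand at positions 38–47, 54–63, 93–102.
The reverse primer's reverse complement is AACAATAA, matching at positions 123–130.
Each forward site pairs with the reverse site to give a product ending at position 130: sizes 93, 77, 38 bp.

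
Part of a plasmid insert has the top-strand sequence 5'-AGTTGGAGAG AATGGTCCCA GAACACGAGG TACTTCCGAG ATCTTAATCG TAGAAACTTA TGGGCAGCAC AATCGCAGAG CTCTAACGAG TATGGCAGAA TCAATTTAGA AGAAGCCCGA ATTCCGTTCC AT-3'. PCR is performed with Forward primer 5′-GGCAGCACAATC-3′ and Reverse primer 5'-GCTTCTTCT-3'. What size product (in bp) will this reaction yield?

54 bp

The forward primer matches the template at positions 63–74.
Reverse complement of the reverse primer: AGAAGAAGC. This occurs on the top strand at positions 108–116.
The product runs from position 63 to position 116, so its length is 116 − 63 + 1 = 54 bp.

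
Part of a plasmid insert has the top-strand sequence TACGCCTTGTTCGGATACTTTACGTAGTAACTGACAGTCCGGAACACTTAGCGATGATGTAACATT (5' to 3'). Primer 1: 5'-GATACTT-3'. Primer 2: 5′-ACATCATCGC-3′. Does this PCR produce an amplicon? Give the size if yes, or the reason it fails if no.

Primer 1 (GATACTT) matches the top strand at positions 14–20; it acts as a forward primer.
Primer 2's reverse complement is GCGATGATGT, matching the top strand at positions 51–60; it acts as a reverse primer.
The 3' ends face each other across positions 14–60, giving a 47 bp product.

Yes — a 47 bp product.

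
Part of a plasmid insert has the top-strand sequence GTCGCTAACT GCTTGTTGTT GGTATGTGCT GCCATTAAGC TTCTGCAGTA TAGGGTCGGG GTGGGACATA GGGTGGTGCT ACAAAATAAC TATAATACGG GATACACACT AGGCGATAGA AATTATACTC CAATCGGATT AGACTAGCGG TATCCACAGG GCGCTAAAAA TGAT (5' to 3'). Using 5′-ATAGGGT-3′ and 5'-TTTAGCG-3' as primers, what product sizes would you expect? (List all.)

The forward primer ATAGGGT matches the top strand at positions 50–56, 68–74.
The reverse primer's reverse complement is CGCTAAA, matching at positions 162–168.
Each forward site pairs with the reverse site to give a product ending at position 168: sizes 119, 101 bp.

119 bp, 101 bp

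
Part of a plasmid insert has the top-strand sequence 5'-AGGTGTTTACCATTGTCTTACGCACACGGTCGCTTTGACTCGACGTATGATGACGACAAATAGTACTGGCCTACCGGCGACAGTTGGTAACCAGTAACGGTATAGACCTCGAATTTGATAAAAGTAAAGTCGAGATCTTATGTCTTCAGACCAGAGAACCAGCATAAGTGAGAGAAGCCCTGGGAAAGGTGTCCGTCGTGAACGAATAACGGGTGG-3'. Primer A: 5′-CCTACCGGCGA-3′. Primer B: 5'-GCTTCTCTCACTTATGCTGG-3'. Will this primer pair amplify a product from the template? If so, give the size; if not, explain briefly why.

Primer A (CCTACCGGCGA) matches the top strand at positions 70–80; it acts as a forward primer.
Primer B's reverse complement is CCAGCATAAGTGAGAGAAGC, matching the top strand at positions 159–178; it acts as a reverse primer.
The 3' ends face each other across positions 70–178, giving a 109 bp product.

Yes — a 109 bp product.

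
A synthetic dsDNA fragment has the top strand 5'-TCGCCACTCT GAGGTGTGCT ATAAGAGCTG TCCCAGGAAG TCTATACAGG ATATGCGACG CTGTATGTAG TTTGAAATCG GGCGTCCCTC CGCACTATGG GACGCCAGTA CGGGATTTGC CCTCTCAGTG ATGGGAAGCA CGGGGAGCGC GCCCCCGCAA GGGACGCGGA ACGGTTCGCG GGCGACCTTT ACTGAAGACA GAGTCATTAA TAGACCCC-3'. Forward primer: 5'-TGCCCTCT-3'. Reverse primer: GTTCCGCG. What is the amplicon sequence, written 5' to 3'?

Forward primer TGCCCTCT is found on the top strand at positions 118–125.
The reverse primer's reverse complement is CGCGGAAC, which matches the template at positions 165–172.
The product is the template from position 118 through 172 (55 bp).

5'-TGCCCTCTCAGTGATGGGAAGCACGGGGAGCGCGCCCCCGCAAGGGACGCGGAAC-3'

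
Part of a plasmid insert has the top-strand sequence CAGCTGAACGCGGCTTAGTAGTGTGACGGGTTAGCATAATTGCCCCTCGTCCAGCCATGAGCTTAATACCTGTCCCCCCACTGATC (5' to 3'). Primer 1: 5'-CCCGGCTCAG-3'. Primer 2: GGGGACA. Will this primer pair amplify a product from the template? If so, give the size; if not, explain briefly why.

Primer 1 (CCCGGCTCAG) does not match the top strand, and its reverse complement CTGAGCCGGG does not match either.
With no annealing site for primer 1, no amplification occurs.

No product — primer 1 has no binding site in the template.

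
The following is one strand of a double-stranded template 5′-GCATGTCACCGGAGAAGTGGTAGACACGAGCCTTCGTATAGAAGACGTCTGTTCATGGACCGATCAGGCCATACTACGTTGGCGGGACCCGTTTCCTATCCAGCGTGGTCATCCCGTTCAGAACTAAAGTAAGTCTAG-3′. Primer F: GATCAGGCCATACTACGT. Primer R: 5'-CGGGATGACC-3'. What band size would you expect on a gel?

The forward primer matches the template at positions 62–79.
Reverse complement of the reverse primer: GGTCATCCCG. This occurs on the top strand at positions 107–116.
The product runs from position 62 to position 116, so its length is 116 − 62 + 1 = 55 bp.

55 bp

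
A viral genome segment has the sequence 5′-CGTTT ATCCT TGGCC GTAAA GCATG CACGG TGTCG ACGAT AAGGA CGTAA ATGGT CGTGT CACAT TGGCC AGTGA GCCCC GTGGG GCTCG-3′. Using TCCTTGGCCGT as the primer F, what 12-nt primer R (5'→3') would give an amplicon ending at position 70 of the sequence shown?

The forward primer binds at positions 7–17; the product's 3' end on the top strand is position 70.
The reverse primer anneals to the top strand over positions 59–70, i.e. to GTCACATTGGCC.
Its sequence written 5'→3' is the reverse complement: GGCCAATGTGAC.

5'-GGCCAATGTGAC-3'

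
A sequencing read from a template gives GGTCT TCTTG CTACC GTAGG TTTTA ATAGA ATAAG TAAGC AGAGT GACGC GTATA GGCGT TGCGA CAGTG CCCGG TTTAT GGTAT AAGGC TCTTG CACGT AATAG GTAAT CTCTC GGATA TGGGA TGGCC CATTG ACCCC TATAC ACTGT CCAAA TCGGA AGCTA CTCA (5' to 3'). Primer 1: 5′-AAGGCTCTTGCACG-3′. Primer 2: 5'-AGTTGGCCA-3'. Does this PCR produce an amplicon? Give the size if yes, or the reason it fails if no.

Primer 2 (AGTTGGCCA) does not match the top strand, and its reverse complement TGGCCAACT does not match either.
With no annealing site for primer 2, no amplification occurs.

No product — primer 2 has no binding site in the template.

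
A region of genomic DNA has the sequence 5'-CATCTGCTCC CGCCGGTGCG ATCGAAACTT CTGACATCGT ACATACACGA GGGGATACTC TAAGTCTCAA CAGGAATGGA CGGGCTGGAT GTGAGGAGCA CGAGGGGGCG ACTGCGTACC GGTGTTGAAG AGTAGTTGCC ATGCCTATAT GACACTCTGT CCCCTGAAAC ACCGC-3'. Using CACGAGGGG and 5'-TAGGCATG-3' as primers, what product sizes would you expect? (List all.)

102 bp, 49 bp

The forward primer CACGAGGGG matches the top strand at positions 46–54, 99–107.
The reverse primer's reverse complement is CATGCCTA, matching at positions 140–147.
Each forward site pairs with the reverse site to give a product ending at position 147: sizes 102, 49 bp.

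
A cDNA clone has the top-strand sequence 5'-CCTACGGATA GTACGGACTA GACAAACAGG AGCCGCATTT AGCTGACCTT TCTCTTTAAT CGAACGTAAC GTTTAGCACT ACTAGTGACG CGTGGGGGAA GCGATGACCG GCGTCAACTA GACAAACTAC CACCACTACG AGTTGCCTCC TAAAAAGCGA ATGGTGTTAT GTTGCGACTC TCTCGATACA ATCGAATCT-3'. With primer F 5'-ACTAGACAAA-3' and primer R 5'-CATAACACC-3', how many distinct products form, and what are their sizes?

The forward primer ACTAGACAAA matches the top strand at positions 17–26, 117–126.
The reverse primer's reverse complement is GGTGTTATG, matching at positions 163–171.
Each forward site pairs with the reverse site to give a product ending at position 171: sizes 155, 55 bp.

Two products: 155 bp, 55 bp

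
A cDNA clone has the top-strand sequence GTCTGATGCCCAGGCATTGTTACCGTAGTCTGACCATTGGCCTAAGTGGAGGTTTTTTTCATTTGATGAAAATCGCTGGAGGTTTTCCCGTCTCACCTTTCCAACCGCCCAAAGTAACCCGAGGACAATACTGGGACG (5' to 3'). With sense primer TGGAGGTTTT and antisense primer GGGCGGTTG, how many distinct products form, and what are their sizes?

Two products: 64 bp, 34 bp

The forward primer TGGAGGTTTT matches the top strand at positions 47–56, 77–86.
The reverse primer's reverse complement is CAACCGCCC, matching at positions 102–110.
Each forward site pairs with the reverse site to give a product ending at position 110: sizes 64, 34 bp.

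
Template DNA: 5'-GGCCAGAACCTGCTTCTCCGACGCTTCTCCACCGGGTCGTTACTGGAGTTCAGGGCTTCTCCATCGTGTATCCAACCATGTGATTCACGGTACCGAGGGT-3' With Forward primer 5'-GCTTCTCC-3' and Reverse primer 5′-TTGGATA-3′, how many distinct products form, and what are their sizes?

Three products: 64 bp, 53 bp, 21 bp

The forward primer GCTTCTCC matches the top strand at positions 12–19, 23–30, 55–62.
The reverse primer's reverse complement is TATCCAA, matching at positions 69–75.
Each forward site pairs with the reverse site to give a product ending at position 75: sizes 64, 53, 21 bp.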